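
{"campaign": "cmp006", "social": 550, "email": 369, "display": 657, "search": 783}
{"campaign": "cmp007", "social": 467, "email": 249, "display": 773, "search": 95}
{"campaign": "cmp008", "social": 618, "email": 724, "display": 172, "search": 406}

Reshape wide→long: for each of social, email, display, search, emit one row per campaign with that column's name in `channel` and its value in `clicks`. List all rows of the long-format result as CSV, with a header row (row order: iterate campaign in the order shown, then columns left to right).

campaign,channel,clicks
cmp006,social,550
cmp006,email,369
cmp006,display,657
cmp006,search,783
cmp007,social,467
cmp007,email,249
cmp007,display,773
cmp007,search,95
cmp008,social,618
cmp008,email,724
cmp008,display,172
cmp008,search,406

Each (campaign, column) pair becomes one row: 3 × 4 = 12 rows.
For example, (cmp006, social) → clicks=550.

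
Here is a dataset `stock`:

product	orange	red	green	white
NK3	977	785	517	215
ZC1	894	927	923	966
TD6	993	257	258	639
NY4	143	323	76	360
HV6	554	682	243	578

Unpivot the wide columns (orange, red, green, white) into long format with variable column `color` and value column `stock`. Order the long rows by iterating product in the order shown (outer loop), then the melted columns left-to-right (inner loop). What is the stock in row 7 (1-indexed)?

923

20 rows total (5 × 4). Row 7: index ⌊(7-1)/4⌋ = 1 into product → ZC1; (7-1) mod 4 = 2 into the melted columns → green.
So row 7 is (ZC1, green, 923); stock = 923.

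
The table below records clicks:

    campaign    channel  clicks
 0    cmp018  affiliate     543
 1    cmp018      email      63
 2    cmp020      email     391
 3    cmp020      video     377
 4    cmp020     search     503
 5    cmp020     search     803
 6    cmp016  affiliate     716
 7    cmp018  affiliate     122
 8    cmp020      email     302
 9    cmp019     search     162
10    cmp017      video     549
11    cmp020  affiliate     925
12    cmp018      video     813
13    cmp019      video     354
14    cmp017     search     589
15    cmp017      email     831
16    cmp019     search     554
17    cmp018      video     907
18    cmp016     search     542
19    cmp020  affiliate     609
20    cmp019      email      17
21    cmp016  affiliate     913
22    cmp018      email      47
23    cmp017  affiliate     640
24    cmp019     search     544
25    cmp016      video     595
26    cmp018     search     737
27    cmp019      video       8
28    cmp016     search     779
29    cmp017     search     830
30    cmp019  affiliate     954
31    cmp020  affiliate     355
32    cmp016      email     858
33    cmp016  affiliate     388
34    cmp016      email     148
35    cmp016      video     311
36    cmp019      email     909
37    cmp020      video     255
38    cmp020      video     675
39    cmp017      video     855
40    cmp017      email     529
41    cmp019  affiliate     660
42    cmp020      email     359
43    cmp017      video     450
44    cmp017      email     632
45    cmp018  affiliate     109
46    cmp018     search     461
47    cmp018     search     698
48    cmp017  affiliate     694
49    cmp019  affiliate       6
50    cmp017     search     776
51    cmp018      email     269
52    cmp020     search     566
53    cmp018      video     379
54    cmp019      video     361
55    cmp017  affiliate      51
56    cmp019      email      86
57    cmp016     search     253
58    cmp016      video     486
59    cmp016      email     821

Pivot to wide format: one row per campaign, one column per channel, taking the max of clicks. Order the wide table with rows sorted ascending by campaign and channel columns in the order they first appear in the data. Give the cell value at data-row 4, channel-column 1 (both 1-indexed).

With rows sorted ascending by campaign, row 4 is campaign=cmp019. channel columns in first-appearance order: affiliate, email, video, search; column 1 is affiliate.
Long rows with campaign=cmp019, channel=affiliate: max(954, 660, 6) = 954.

954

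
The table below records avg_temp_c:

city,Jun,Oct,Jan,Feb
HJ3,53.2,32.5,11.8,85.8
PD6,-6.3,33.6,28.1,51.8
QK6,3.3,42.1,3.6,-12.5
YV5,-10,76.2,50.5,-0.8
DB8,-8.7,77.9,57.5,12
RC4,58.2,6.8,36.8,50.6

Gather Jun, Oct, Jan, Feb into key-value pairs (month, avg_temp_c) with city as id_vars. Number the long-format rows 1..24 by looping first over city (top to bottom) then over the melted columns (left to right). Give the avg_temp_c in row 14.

76.2

24 rows total (6 × 4). Row 14: index ⌊(14-1)/4⌋ = 3 into city → YV5; (14-1) mod 4 = 1 into the melted columns → Oct.
So row 14 is (YV5, Oct, 76.2); avg_temp_c = 76.2.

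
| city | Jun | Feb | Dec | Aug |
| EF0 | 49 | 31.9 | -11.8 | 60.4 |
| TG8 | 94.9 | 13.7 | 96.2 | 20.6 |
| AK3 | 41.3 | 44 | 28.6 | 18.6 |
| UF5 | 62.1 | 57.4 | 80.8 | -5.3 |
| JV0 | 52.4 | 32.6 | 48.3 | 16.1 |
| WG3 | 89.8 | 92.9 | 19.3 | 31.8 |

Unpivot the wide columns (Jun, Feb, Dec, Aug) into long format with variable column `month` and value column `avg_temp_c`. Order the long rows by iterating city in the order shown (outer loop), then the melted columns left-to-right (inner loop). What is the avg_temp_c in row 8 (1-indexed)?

24 rows total (6 × 4). Row 8: index ⌊(8-1)/4⌋ = 1 into city → TG8; (8-1) mod 4 = 3 into the melted columns → Aug.
So row 8 is (TG8, Aug, 20.6); avg_temp_c = 20.6.

20.6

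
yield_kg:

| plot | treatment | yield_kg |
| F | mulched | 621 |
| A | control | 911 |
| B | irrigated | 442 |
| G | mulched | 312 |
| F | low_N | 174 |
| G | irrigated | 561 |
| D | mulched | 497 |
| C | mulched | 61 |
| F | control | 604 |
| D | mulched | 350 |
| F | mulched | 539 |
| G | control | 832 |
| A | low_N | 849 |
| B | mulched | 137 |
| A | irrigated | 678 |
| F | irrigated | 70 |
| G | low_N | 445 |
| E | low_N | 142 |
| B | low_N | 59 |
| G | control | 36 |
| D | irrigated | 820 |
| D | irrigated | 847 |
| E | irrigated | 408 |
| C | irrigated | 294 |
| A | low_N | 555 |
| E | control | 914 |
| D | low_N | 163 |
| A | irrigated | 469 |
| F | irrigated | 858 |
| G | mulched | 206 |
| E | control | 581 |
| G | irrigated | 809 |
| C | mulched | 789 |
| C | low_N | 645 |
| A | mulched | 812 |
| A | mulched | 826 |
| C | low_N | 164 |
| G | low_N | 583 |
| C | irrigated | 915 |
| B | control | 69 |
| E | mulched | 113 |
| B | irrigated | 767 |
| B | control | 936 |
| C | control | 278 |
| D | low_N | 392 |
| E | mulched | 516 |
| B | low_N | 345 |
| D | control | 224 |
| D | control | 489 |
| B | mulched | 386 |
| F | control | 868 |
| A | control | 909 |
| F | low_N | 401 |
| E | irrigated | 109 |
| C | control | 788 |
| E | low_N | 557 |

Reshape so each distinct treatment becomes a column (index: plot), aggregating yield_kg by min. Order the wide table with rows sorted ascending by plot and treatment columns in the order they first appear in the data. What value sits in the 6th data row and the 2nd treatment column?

With rows sorted ascending by plot, row 6 is plot=F. treatment columns in first-appearance order: mulched, control, irrigated, low_N; column 2 is control.
Long rows with plot=F, treatment=control: min(604, 868) = 604.

604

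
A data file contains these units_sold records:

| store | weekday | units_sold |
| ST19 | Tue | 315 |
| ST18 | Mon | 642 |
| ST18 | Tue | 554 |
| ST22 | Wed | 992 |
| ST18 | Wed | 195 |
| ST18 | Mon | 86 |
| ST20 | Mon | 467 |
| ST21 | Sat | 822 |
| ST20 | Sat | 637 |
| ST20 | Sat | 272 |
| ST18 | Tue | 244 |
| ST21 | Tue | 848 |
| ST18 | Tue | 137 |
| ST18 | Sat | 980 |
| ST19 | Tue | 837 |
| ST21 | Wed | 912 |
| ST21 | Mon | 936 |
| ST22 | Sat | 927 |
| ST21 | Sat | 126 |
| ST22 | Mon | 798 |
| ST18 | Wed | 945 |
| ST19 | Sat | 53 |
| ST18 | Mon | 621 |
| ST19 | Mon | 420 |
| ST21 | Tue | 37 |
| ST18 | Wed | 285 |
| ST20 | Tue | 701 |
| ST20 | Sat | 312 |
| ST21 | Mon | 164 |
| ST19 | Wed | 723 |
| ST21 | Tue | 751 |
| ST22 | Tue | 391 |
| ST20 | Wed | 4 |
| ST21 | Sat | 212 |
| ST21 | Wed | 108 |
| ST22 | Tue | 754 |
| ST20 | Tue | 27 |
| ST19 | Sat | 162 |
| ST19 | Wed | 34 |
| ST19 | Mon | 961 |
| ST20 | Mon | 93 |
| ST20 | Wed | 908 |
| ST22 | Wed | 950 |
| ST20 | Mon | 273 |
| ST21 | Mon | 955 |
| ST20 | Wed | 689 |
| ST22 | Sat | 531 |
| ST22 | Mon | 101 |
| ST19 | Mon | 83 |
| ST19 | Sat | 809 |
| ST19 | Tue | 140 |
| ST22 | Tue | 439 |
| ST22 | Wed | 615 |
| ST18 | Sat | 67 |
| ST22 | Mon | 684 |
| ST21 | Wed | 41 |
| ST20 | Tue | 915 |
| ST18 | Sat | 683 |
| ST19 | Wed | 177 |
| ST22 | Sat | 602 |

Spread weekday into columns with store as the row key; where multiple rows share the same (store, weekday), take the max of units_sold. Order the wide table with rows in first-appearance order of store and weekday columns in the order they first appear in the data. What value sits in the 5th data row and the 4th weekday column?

822

With rows in first-appearance order of store, row 5 is store=ST21. weekday columns in first-appearance order: Tue, Mon, Wed, Sat; column 4 is Sat.
Long rows with store=ST21, weekday=Sat: max(822, 126, 212) = 822.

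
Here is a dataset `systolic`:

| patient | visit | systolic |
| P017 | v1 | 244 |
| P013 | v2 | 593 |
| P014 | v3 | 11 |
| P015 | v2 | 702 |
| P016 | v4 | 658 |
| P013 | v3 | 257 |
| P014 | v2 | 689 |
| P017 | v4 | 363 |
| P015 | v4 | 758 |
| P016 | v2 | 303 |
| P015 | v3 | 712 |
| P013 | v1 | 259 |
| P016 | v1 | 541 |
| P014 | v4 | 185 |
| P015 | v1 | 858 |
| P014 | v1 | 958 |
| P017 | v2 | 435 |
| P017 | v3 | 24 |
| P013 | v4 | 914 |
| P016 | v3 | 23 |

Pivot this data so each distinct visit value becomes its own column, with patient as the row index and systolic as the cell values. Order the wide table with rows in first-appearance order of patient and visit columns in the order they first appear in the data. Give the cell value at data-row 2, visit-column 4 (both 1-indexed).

With rows in first-appearance order of patient, row 2 is patient=P013. visit columns in first-appearance order: v1, v2, v3, v4; column 4 is v4.
Long rows with patient=P013, visit=v4: systolic = 914.

914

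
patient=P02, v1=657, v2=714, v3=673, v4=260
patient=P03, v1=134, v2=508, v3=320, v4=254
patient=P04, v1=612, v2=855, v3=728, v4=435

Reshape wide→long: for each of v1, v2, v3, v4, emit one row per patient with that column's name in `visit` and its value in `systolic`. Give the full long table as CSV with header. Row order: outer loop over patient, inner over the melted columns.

Each (patient, column) pair becomes one row: 3 × 4 = 12 rows.
For example, (P02, v1) → systolic=657.

patient,visit,systolic
P02,v1,657
P02,v2,714
P02,v3,673
P02,v4,260
P03,v1,134
P03,v2,508
P03,v3,320
P03,v4,254
P04,v1,612
P04,v2,855
P04,v3,728
P04,v4,435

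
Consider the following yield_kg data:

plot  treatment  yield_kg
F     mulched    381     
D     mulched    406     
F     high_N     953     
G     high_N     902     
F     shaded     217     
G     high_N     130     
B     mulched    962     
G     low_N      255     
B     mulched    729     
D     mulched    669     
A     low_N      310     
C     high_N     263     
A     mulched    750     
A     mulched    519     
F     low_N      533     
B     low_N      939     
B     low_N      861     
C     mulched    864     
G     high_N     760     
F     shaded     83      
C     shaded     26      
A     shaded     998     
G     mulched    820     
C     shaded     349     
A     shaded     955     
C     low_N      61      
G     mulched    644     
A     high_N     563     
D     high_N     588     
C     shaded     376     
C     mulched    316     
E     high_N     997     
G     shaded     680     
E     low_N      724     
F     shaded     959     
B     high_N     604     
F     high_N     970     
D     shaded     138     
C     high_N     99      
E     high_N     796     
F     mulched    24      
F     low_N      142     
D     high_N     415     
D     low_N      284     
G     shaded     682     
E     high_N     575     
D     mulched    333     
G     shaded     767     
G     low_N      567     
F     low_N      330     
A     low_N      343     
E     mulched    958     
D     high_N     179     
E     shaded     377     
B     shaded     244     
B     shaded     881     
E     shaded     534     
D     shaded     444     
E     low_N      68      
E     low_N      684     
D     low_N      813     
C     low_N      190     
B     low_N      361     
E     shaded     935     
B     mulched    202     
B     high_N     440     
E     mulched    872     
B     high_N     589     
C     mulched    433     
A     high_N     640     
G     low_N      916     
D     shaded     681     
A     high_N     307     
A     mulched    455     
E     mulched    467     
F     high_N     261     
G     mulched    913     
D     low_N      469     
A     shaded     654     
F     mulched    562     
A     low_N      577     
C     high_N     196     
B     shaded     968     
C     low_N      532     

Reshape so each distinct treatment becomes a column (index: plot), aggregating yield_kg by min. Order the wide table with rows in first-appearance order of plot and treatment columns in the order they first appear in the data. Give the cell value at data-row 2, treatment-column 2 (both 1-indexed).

179

With rows in first-appearance order of plot, row 2 is plot=D. treatment columns in first-appearance order: mulched, high_N, shaded, low_N; column 2 is high_N.
Long rows with plot=D, treatment=high_N: min(588, 415, 179) = 179.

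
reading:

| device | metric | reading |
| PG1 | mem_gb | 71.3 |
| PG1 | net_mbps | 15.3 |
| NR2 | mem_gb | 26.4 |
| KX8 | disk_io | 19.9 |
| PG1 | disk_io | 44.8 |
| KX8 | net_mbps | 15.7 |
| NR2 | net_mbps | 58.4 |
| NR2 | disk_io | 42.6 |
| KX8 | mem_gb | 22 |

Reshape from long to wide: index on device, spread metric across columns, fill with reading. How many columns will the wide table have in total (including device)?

4

1 column for device plus 3 distinct metric values → 4 columns.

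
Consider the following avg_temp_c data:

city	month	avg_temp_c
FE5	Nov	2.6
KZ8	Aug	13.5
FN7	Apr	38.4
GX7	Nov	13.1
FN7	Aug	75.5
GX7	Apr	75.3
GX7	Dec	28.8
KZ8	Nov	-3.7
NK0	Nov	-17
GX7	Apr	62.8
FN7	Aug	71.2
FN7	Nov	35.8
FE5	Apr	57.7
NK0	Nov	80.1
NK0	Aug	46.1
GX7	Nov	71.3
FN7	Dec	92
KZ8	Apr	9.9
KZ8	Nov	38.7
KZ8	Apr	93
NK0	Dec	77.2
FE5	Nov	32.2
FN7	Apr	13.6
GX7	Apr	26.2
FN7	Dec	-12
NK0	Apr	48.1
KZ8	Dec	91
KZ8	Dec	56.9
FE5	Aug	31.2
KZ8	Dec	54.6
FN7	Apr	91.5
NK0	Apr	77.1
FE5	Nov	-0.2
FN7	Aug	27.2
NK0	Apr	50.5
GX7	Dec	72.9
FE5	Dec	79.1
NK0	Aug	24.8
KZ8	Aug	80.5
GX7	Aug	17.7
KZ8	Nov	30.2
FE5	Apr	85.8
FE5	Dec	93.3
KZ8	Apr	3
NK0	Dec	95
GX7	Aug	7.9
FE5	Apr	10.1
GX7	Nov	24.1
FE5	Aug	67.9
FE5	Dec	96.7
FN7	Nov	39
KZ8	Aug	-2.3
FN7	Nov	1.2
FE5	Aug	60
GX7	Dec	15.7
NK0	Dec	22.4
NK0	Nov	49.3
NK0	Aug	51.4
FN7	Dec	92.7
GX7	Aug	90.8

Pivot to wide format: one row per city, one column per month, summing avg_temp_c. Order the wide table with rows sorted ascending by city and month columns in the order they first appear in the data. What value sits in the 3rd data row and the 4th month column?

117.4

With rows sorted ascending by city, row 3 is city=GX7. month columns in first-appearance order: Nov, Aug, Apr, Dec; column 4 is Dec.
Long rows with city=GX7, month=Dec: 28.8 + 72.9 + 15.7 = 117.4.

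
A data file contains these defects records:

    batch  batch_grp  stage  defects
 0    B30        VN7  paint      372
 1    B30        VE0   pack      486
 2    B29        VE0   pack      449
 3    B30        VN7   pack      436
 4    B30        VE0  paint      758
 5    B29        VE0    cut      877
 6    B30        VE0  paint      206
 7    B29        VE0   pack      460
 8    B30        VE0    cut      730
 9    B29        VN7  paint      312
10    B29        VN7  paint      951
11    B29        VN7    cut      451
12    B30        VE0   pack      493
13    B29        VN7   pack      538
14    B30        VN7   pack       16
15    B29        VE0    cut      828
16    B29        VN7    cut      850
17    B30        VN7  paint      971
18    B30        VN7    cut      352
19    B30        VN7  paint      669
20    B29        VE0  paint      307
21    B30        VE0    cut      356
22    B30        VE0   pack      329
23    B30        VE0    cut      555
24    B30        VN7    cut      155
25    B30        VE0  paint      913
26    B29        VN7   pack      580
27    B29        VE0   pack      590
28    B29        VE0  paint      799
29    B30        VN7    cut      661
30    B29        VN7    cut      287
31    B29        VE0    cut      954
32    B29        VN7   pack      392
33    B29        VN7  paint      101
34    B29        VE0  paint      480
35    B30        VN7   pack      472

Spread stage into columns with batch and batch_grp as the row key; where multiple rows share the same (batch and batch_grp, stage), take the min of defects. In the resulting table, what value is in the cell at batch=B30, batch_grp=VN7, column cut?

155

Rows with batch=B30, batch_grp=VN7 and stage=cut: defects values are 352, 155, 661.
min(352, 155, 661) = 155.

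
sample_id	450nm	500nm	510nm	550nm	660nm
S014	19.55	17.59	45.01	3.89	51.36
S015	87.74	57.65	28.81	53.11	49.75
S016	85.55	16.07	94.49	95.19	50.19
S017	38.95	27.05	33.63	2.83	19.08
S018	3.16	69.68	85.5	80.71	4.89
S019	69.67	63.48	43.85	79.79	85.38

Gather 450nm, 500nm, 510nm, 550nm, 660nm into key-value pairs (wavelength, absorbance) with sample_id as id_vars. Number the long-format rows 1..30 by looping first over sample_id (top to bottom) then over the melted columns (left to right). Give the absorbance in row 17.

30 rows total (6 × 5). Row 17: index ⌊(17-1)/5⌋ = 3 into sample_id → S017; (17-1) mod 5 = 1 into the melted columns → 500nm.
So row 17 is (S017, 500nm, 27.05); absorbance = 27.05.

27.05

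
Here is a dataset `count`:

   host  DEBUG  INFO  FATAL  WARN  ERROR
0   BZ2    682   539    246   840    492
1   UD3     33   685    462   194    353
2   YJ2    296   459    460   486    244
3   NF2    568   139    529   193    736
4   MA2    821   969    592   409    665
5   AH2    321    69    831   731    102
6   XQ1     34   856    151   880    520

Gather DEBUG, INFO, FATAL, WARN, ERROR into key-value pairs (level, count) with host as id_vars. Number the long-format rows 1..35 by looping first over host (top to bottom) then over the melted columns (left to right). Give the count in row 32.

856

35 rows total (7 × 5). Row 32: index ⌊(32-1)/5⌋ = 6 into host → XQ1; (32-1) mod 5 = 1 into the melted columns → INFO.
So row 32 is (XQ1, INFO, 856); count = 856.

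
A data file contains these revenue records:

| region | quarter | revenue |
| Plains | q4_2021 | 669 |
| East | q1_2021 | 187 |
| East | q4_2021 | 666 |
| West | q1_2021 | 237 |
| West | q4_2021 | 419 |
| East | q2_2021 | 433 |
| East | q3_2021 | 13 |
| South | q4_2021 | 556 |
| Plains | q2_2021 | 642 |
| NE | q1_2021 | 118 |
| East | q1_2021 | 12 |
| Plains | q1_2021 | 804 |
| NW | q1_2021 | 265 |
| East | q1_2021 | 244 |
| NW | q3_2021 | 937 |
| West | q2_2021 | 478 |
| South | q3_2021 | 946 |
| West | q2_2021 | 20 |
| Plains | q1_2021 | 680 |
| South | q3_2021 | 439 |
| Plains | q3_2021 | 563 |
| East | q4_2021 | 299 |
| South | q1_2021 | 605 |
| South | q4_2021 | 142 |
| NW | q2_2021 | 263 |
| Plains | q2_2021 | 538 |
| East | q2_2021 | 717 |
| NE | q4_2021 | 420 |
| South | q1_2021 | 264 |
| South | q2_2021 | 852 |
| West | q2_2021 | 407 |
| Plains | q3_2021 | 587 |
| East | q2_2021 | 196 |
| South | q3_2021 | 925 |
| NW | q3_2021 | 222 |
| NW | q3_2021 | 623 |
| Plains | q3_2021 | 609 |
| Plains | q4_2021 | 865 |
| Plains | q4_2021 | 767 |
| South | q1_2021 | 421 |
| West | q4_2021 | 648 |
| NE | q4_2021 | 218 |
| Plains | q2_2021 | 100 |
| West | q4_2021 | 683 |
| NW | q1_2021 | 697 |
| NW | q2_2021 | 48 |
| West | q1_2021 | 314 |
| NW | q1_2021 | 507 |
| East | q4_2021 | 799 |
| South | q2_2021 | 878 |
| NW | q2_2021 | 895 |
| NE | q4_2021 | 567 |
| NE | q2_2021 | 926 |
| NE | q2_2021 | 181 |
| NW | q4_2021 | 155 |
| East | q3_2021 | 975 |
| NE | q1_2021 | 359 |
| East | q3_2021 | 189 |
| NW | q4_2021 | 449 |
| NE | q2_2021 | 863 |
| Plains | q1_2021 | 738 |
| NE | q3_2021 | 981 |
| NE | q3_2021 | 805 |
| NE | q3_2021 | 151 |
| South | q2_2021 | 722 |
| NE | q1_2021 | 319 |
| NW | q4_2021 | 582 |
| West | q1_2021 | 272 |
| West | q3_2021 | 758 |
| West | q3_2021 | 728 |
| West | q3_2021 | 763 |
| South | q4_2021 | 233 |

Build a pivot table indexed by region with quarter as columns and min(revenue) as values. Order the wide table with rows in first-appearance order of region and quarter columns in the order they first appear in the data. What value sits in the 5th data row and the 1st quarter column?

218

With rows in first-appearance order of region, row 5 is region=NE. quarter columns in first-appearance order: q4_2021, q1_2021, q2_2021, q3_2021; column 1 is q4_2021.
Long rows with region=NE, quarter=q4_2021: min(420, 218, 567) = 218.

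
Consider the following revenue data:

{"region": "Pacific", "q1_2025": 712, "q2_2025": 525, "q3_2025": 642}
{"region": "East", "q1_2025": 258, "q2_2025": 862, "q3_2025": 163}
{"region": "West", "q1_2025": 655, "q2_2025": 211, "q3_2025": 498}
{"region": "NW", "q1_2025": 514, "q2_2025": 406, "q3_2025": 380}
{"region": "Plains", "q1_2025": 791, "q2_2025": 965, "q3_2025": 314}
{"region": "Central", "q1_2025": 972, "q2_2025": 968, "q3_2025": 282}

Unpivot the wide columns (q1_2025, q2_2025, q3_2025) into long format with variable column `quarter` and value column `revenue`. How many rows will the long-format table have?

18

6 region values × 3 melted columns = 18 rows.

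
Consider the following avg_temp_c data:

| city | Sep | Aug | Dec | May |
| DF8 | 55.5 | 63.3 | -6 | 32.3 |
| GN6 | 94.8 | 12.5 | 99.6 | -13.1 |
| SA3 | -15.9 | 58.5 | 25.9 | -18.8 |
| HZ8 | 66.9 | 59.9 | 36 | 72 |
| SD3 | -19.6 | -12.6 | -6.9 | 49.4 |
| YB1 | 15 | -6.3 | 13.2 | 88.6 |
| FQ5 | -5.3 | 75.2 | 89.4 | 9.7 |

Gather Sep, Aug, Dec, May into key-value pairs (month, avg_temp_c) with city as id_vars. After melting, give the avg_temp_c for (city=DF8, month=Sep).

Unpivoting turns each (city, wide-column) pair into one long row.
The wide cell at row DF8, column Sep holds 55.5, so the long row (DF8, Sep) has avg_temp_c=55.5.

55.5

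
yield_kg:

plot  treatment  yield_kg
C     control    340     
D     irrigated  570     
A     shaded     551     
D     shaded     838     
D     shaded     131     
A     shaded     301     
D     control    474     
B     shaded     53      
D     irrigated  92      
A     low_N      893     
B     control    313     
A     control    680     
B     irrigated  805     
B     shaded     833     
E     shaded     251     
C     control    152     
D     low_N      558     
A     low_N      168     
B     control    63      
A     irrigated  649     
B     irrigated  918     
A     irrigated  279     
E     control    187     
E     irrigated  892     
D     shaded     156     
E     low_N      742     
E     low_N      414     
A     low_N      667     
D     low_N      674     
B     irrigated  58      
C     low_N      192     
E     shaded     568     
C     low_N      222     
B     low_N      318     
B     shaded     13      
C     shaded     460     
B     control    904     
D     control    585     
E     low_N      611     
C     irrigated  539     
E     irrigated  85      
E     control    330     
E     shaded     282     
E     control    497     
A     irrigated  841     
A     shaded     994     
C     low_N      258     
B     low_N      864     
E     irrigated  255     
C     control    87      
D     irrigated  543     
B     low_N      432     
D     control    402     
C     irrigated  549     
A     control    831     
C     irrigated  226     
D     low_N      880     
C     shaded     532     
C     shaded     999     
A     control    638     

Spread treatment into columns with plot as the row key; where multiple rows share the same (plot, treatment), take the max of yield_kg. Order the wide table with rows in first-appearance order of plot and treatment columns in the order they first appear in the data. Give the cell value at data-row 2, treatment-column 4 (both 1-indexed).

880

With rows in first-appearance order of plot, row 2 is plot=D. treatment columns in first-appearance order: control, irrigated, shaded, low_N; column 4 is low_N.
Long rows with plot=D, treatment=low_N: max(558, 674, 880) = 880.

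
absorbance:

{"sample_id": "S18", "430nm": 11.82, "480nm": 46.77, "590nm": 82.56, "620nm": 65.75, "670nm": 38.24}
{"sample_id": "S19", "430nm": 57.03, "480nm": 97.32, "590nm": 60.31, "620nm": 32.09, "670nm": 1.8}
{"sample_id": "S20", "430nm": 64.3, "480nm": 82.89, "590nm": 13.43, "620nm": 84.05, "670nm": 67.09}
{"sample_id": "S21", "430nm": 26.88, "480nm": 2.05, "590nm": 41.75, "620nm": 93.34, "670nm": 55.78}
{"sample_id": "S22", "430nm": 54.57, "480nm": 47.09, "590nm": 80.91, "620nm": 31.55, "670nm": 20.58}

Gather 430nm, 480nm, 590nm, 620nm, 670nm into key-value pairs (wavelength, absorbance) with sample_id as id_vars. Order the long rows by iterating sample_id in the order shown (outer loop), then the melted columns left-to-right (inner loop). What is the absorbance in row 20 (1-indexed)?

55.78

25 rows total (5 × 5). Row 20: index ⌊(20-1)/5⌋ = 3 into sample_id → S21; (20-1) mod 5 = 4 into the melted columns → 670nm.
So row 20 is (S21, 670nm, 55.78); absorbance = 55.78.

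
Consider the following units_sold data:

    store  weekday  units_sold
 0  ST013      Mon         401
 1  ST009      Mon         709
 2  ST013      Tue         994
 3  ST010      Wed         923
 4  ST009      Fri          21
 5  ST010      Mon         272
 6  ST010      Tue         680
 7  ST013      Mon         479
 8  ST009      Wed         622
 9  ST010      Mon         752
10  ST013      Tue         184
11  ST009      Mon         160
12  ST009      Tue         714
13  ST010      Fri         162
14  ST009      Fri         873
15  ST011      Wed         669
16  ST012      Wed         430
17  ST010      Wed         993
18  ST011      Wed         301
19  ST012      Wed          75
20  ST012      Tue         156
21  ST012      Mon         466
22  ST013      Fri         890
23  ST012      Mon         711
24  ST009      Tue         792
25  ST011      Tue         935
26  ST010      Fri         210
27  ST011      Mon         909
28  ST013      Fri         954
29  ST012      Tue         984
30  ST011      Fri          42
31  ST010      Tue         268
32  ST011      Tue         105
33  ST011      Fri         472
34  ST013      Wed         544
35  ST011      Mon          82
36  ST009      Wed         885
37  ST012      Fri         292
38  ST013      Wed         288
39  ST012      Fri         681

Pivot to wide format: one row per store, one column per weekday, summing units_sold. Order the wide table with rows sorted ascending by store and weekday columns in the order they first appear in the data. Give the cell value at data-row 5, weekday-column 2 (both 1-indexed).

With rows sorted ascending by store, row 5 is store=ST013. weekday columns in first-appearance order: Mon, Tue, Wed, Fri; column 2 is Tue.
Long rows with store=ST013, weekday=Tue: 994 + 184 = 1178.

1178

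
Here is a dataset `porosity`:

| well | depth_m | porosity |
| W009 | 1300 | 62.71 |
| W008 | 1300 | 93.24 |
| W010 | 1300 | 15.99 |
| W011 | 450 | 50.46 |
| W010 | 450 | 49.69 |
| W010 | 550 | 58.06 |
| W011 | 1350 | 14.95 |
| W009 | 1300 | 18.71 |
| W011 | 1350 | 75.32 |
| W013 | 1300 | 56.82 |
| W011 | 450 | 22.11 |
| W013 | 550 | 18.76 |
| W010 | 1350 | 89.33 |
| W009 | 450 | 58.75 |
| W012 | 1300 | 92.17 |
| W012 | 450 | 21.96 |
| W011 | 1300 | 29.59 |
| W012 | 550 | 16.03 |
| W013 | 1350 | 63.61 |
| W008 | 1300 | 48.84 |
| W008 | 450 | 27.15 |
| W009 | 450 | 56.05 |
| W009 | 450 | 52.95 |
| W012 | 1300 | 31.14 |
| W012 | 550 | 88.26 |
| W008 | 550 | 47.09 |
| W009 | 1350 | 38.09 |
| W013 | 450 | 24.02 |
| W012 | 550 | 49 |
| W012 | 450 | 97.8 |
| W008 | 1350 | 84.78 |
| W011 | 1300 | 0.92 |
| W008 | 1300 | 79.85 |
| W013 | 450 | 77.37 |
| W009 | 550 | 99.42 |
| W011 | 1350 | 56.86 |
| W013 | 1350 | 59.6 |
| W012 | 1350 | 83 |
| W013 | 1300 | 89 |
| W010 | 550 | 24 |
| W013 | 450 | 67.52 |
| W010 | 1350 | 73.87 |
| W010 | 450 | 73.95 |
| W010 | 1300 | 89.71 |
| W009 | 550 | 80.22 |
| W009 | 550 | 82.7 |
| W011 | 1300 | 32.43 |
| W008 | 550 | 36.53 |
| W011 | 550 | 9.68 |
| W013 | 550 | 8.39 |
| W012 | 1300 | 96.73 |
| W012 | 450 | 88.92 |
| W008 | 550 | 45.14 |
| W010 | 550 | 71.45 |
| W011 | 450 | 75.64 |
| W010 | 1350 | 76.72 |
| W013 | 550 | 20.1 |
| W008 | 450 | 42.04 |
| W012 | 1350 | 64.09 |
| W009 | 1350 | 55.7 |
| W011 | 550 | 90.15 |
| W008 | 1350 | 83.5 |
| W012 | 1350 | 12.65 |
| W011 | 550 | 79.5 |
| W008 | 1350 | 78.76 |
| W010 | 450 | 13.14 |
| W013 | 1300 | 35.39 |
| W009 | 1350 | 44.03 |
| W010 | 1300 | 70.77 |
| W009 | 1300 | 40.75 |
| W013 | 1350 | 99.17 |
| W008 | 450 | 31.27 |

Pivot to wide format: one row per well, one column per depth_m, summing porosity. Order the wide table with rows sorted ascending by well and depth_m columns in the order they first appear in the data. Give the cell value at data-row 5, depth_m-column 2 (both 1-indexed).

With rows sorted ascending by well, row 5 is well=W012. depth_m columns in first-appearance order: 1300, 450, 550, 1350; column 2 is 450.
Long rows with well=W012, depth_m=450: 21.96 + 97.8 + 88.92 = 208.68.

208.68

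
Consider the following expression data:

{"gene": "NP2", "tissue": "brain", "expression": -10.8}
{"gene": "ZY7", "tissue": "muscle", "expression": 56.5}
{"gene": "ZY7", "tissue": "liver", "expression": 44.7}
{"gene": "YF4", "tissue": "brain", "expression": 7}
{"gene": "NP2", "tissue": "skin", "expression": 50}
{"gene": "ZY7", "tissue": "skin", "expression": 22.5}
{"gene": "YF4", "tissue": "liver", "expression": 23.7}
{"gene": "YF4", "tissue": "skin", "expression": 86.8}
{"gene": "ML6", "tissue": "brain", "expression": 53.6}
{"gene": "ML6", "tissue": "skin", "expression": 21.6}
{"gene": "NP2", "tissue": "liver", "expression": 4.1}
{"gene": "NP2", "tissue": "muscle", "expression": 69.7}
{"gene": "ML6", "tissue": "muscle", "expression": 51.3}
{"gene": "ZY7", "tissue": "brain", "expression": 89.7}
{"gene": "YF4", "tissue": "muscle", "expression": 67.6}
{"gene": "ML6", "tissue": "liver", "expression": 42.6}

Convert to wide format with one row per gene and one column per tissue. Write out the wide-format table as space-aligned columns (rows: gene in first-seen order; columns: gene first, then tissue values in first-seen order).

Columns: gene plus the 4 distinct tissue values (brain, muscle, liver, skin).
For example, row NP2 column brain takes expression=-10.8 from the long row (NP2, brain).

gene  brain  muscle  liver  skin
NP2   -10.8  69.7    4.1    50  
ZY7   89.7   56.5    44.7   22.5
YF4   7      67.6    23.7   86.8
ML6   53.6   51.3    42.6   21.6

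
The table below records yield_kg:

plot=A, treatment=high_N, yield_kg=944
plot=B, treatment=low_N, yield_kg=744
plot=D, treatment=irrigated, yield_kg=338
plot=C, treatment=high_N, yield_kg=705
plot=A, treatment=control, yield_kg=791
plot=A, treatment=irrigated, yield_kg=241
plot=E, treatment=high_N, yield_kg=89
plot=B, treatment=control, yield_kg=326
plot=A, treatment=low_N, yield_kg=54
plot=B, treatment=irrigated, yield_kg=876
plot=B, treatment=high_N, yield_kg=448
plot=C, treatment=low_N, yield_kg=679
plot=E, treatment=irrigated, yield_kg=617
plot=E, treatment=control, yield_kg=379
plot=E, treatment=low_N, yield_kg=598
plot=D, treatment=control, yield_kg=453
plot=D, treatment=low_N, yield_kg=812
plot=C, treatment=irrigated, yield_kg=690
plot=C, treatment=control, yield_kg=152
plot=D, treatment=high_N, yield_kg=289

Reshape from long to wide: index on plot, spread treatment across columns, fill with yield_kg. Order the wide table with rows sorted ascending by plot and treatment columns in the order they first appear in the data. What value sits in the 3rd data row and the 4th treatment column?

152

With rows sorted ascending by plot, row 3 is plot=C. treatment columns in first-appearance order: high_N, low_N, irrigated, control; column 4 is control.
Long rows with plot=C, treatment=control: yield_kg = 152.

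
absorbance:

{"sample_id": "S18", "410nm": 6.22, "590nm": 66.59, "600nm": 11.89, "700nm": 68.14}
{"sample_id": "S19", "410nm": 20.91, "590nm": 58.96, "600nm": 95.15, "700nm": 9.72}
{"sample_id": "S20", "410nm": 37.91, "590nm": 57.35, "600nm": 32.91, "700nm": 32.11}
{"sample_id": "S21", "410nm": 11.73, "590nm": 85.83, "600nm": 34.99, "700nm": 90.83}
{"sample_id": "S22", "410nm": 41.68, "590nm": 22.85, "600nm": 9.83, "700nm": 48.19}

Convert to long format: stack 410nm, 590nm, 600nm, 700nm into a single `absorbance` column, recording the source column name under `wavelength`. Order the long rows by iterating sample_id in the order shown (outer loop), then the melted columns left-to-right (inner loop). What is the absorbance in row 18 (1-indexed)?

22.85

20 rows total (5 × 4). Row 18: index ⌊(18-1)/4⌋ = 4 into sample_id → S22; (18-1) mod 4 = 1 into the melted columns → 590nm.
So row 18 is (S22, 590nm, 22.85); absorbance = 22.85.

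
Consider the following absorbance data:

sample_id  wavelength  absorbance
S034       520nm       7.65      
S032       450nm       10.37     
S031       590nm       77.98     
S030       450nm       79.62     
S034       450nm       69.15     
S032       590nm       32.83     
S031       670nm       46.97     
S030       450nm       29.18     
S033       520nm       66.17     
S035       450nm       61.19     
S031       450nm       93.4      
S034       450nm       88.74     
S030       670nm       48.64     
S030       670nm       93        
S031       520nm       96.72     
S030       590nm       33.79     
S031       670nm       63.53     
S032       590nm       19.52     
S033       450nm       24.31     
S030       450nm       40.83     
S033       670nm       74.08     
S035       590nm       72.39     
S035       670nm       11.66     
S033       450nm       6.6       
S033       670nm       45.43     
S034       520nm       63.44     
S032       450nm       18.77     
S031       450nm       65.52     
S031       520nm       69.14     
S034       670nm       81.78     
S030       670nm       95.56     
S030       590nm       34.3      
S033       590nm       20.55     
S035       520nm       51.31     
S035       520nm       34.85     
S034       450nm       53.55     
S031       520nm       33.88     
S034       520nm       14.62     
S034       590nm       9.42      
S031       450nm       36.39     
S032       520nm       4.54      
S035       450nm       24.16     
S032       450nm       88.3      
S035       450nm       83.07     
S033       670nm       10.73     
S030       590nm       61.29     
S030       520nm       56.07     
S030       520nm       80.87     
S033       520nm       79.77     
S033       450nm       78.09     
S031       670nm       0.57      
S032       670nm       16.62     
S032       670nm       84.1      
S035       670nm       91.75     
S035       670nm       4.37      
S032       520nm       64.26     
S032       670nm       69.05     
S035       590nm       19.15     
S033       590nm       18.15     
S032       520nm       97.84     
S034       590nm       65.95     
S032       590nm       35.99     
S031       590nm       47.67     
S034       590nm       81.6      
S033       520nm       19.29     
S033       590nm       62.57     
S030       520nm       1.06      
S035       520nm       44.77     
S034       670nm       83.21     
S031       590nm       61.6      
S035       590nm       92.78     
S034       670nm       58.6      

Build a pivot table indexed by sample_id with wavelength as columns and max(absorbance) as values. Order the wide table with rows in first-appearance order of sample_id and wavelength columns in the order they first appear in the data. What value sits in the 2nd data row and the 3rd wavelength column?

With rows in first-appearance order of sample_id, row 2 is sample_id=S032. wavelength columns in first-appearance order: 520nm, 450nm, 590nm, 670nm; column 3 is 590nm.
Long rows with sample_id=S032, wavelength=590nm: max(32.83, 19.52, 35.99) = 35.99.

35.99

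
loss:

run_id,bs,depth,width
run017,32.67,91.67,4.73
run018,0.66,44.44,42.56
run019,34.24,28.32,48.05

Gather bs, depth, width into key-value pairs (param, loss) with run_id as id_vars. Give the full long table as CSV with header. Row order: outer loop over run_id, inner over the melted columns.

run_id,param,loss
run017,bs,32.67
run017,depth,91.67
run017,width,4.73
run018,bs,0.66
run018,depth,44.44
run018,width,42.56
run019,bs,34.24
run019,depth,28.32
run019,width,48.05

Each (run_id, column) pair becomes one row: 3 × 3 = 9 rows.
For example, (run017, bs) → loss=32.67.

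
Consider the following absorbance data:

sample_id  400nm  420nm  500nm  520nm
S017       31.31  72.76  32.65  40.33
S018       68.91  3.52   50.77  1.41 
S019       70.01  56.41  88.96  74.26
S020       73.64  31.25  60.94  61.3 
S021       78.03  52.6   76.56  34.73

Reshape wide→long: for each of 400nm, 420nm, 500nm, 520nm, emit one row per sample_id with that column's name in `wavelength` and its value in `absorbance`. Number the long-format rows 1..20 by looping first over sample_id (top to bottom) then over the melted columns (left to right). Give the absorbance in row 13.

20 rows total (5 × 4). Row 13: index ⌊(13-1)/4⌋ = 3 into sample_id → S020; (13-1) mod 4 = 0 into the melted columns → 400nm.
So row 13 is (S020, 400nm, 73.64); absorbance = 73.64.

73.64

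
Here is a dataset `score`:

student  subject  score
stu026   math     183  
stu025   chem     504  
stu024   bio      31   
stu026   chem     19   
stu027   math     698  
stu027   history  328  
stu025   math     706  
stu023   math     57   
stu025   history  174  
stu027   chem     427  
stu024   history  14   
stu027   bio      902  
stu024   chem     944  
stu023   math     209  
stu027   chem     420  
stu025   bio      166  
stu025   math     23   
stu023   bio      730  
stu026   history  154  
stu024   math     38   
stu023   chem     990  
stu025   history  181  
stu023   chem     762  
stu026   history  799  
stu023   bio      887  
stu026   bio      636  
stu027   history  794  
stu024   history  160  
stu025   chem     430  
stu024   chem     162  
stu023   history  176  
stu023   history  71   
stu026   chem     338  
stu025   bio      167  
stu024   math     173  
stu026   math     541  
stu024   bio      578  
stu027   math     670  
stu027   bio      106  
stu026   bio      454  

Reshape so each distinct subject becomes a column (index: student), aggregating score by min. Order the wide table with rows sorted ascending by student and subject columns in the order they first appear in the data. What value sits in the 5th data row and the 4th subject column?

With rows sorted ascending by student, row 5 is student=stu027. subject columns in first-appearance order: math, chem, bio, history; column 4 is history.
Long rows with student=stu027, subject=history: min(328, 794) = 328.

328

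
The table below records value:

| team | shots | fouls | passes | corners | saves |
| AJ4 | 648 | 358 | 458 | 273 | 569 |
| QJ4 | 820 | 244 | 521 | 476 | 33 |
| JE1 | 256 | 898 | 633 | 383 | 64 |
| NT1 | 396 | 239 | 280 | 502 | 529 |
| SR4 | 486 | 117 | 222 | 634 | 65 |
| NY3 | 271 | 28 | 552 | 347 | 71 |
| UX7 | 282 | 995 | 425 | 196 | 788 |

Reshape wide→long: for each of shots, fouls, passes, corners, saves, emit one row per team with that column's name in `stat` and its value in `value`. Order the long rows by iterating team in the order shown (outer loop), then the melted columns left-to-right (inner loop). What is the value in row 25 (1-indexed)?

65

35 rows total (7 × 5). Row 25: index ⌊(25-1)/5⌋ = 4 into team → SR4; (25-1) mod 5 = 4 into the melted columns → saves.
So row 25 is (SR4, saves, 65); value = 65.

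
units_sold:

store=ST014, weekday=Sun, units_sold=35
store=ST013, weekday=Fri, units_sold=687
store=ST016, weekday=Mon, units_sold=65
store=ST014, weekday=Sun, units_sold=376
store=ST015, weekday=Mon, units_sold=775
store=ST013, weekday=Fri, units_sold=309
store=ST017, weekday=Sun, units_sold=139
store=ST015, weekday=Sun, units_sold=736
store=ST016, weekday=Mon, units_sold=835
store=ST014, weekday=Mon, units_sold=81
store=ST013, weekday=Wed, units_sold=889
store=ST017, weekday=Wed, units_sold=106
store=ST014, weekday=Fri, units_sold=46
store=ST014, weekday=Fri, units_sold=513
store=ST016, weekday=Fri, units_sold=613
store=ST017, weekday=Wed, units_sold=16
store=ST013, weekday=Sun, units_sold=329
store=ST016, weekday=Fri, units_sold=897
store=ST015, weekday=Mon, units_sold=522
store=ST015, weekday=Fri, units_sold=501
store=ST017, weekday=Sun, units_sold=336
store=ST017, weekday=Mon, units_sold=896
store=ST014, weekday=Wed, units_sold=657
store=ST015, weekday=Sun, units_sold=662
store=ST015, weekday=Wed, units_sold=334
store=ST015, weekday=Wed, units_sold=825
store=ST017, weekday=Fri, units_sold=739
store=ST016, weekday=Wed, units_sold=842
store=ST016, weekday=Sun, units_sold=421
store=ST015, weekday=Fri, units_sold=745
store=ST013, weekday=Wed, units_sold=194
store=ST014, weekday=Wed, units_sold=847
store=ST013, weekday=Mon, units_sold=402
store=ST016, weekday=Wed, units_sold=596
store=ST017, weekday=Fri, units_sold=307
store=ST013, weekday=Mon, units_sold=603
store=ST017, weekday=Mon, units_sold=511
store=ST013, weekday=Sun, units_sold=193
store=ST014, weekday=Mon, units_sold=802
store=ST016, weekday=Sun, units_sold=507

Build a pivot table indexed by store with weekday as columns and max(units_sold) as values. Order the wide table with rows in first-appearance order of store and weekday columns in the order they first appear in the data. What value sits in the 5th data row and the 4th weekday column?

With rows in first-appearance order of store, row 5 is store=ST017. weekday columns in first-appearance order: Sun, Fri, Mon, Wed; column 4 is Wed.
Long rows with store=ST017, weekday=Wed: max(106, 16) = 106.

106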